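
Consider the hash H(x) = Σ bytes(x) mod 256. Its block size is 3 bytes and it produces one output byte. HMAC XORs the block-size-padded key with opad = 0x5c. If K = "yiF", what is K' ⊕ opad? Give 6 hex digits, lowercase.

Key "yiF" = 79 69 46 is exactly B = 3 bytes: K' = 79 69 46.
XOR each byte with 0x5c: 79⊕5c=25, 69⊕5c=35, 46⊕5c=1a.

25351a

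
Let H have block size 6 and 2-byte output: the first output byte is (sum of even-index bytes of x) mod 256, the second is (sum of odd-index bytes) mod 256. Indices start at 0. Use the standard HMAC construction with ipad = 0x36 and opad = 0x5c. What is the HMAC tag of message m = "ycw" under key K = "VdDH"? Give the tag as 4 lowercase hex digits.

Key "VdDH" = 56 64 44 48 is 4 bytes ≤ B = 6; zero-pad to 6 bytes: K' = 56 64 44 48 00 00.
K' ⊕ ipad = 60 52 72 7e 36 36.  K' ⊕ opad = 0a 38 18 14 5c 5c.
Inner input = (K'⊕ipad) ∥ m = 60 52 72 7e 36 36 ∥ 79 63 77.
Inner hash: even-index sum = 504 mod 256 = 248; odd-index sum = 361 mod 256 = 105 → f8 69.
Outer input = (K'⊕opad) ∥ inner = 0a 38 18 14 5c 5c ∥ f8 69.
Outer hash (tag): even-index sum = 374 mod 256 = 118; odd-index sum = 273 mod 256 = 17 → 76 11.

7611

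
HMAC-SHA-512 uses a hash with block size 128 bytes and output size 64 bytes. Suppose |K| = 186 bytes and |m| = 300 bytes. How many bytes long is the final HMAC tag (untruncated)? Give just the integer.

64

The tag is one SHA-512 digest: 64 bytes.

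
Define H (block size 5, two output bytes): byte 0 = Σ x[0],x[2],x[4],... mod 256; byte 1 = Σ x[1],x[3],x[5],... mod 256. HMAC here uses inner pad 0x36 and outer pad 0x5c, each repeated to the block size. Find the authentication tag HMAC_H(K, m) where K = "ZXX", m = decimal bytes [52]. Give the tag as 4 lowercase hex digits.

3e70

Key "ZXX" = 5a 58 58 is 3 bytes ≤ B = 5; zero-pad to 5 bytes: K' = 5a 58 58 00 00.
K' ⊕ ipad = 6c 6e 6e 36 36.  K' ⊕ opad = 06 04 04 5c 5c.
Inner input = (K'⊕ipad) ∥ m = 6c 6e 6e 36 36 ∥ 34.
Inner hash: even-index sum = 272 mod 256 = 16; odd-index sum = 216 mod 256 = 216 → 10 d8.
Outer input = (K'⊕opad) ∥ inner = 06 04 04 5c 5c ∥ 10 d8.
Outer hash (tag): even-index sum = 318 mod 256 = 62; odd-index sum = 112 mod 256 = 112 → 3e 70.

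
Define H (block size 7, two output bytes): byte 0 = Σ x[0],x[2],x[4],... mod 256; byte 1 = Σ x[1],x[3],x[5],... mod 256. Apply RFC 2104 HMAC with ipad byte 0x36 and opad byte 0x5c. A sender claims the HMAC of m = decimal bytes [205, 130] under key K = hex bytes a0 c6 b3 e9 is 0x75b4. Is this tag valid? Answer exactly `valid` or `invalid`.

Key hex bytes a0 c6 b3 e9 is 4 bytes ≤ B = 7; zero-pad to 7 bytes: K' = a0 c6 b3 e9 00 00 00.
K' ⊕ ipad = 96 f0 85 df 36 36 36; K' ⊕ opad = fc 9a ef b5 5c 5c 5c.
Inner hash: even-index sum = 521 mod 256 = 9; odd-index sum = 722 mod 256 = 210 → 09 d2.
Outer hash (recomputed tag): even-index sum = 885 mod 256 = 117; odd-index sum = 436 mod 256 = 180 → 75 b4.
Recomputed tag = 75b4; claimed = 75b4 → match.

valid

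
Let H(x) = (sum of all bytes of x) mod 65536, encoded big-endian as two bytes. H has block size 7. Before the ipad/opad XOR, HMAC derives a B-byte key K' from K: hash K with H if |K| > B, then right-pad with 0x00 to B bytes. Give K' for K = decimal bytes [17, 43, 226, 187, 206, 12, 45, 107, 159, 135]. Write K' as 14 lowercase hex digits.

|K| = 10 > B = 7, so first hash the key.
H(K): sum = 17+43+226+187+206+12+45+107+159+135 = 1137 → 04 71.
Zero-pad H(K) = 04 71 to 7 bytes: K' = 04 71 00 00 00 00 00.

04710000000000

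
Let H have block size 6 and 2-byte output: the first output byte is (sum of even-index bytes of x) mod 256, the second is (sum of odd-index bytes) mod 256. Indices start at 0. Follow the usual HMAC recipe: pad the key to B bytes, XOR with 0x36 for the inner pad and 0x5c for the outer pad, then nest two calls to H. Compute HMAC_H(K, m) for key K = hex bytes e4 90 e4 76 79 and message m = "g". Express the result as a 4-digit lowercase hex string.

Key hex bytes e4 90 e4 76 79 is 5 bytes ≤ B = 6; zero-pad to 6 bytes: K' = e4 90 e4 76 79 00.
K' ⊕ ipad = d2 a6 d2 40 4f 36.  K' ⊕ opad = b8 cc b8 2a 25 5c.
Inner input = (K'⊕ipad) ∥ m = d2 a6 d2 40 4f 36 ∥ 67.
Inner hash: even-index sum = 602 mod 256 = 90; odd-index sum = 284 mod 256 = 28 → 5a 1c.
Outer input = (K'⊕opad) ∥ inner = b8 cc b8 2a 25 5c ∥ 5a 1c.
Outer hash (tag): even-index sum = 495 mod 256 = 239; odd-index sum = 366 mod 256 = 110 → ef 6e.

ef6e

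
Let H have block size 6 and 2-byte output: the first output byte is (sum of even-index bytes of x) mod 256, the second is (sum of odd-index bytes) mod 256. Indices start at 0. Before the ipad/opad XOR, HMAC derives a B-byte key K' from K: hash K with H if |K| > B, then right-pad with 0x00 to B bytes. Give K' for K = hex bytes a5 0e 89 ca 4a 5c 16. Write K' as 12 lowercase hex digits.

|K| = 7 > B = 6, so first hash the key.
H(K): even-index sum = 398 mod 256 = 142; odd-index sum = 308 mod 256 = 52 → 8e 34.
Zero-pad H(K) = 8e 34 to 6 bytes: K' = 8e 34 00 00 00 00.

8e3400000000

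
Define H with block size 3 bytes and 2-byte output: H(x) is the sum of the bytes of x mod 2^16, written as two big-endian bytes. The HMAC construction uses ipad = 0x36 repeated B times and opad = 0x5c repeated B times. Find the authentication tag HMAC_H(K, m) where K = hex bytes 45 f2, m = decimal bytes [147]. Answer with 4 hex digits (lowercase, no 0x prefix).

Key hex bytes 45 f2 is 2 bytes ≤ B = 3; zero-pad to 3 bytes: K' = 45 f2 00.
K' ⊕ ipad = 73 c4 36.  K' ⊕ opad = 19 ae 5c.
Inner input = (K'⊕ipad) ∥ m = 73 c4 36 ∥ 93.
Inner hash: sum = 115+196+54+147 = 512 → 02 00.
Outer input = (K'⊕opad) ∥ inner = 19 ae 5c ∥ 02 00.
Outer hash (tag): sum = 25+174+92+2+0 = 293 → 01 25.

0125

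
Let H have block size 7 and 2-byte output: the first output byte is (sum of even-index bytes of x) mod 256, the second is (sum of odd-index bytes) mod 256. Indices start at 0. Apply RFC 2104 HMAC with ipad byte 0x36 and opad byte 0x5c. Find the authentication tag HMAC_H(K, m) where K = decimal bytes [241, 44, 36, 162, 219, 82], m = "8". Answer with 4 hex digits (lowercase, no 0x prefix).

Key decimal bytes [241, 44, 36, 162, 219, 82] = f1 2c 24 a2 db 52 is 6 bytes ≤ B = 7; zero-pad to 7 bytes: K' = f1 2c 24 a2 db 52 00.
K' ⊕ ipad = c7 1a 12 94 ed 64 36.  K' ⊕ opad = ad 70 78 fe 87 0e 5c.
Inner input = (K'⊕ipad) ∥ m = c7 1a 12 94 ed 64 36 ∥ 38.
Inner hash: even-index sum = 508 mod 256 = 252; odd-index sum = 330 mod 256 = 74 → fc 4a.
Outer input = (K'⊕opad) ∥ inner = ad 70 78 fe 87 0e 5c ∥ fc 4a.
Outer hash (tag): even-index sum = 594 mod 256 = 82; odd-index sum = 632 mod 256 = 120 → 52 78.

5278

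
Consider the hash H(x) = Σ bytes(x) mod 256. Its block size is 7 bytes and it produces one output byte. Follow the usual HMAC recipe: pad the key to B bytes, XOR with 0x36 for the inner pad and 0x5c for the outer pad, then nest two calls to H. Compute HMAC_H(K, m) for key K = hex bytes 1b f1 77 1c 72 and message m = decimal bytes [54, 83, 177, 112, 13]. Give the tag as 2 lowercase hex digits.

Key hex bytes 1b f1 77 1c 72 is 5 bytes ≤ B = 7; zero-pad to 7 bytes: K' = 1b f1 77 1c 72 00 00.
K' ⊕ ipad = 2d c7 41 2a 44 36 36.  K' ⊕ opad = 47 ad 2b 40 2e 5c 5c.
Inner input = (K'⊕ipad) ∥ m = 2d c7 41 2a 44 36 36 ∥ 36 53 b1 70 0d.
Inner hash: sum = 45+199+65+42+68+54+54+54+83+177+112+13 = 966; mod 256 = 198 → c6.
Outer input = (K'⊕opad) ∥ inner = 47 ad 2b 40 2e 5c 5c ∥ c6.
Outer hash (tag): sum = 71+173+43+64+46+92+92+198 = 779; mod 256 = 11 → 0b.

0b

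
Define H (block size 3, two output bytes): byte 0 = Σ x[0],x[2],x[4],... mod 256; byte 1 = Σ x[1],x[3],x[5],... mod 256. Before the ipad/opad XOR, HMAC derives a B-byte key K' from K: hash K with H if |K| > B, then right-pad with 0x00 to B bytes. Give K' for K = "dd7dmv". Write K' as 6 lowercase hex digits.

|K| = 6 > B = 3, so first hash the key.
H(K): even-index sum = 264 mod 256 = 8; odd-index sum = 318 mod 256 = 62 → 08 3e.
Zero-pad H(K) = 08 3e to 3 bytes: K' = 08 3e 00.

083e00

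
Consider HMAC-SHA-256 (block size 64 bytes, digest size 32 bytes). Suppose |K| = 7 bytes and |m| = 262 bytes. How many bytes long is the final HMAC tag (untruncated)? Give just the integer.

32

The tag is one SHA-256 digest: 32 bytes.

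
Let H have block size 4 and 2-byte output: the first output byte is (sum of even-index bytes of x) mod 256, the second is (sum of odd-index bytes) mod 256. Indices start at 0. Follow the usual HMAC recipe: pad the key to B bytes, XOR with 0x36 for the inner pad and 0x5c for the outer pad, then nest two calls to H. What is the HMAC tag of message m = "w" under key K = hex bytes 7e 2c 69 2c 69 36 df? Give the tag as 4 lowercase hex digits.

951c

Key hex bytes 7e 2c 69 2c 69 36 df is 7 bytes > B = 4, so hash it first: H(key) = 2f 8e, then zero-pad to 4 bytes: K' = 2f 8e 00 00.
K' ⊕ ipad = 19 b8 36 36.  K' ⊕ opad = 73 d2 5c 5c.
Inner input = (K'⊕ipad) ∥ m = 19 b8 36 36 ∥ 77.
Inner hash: even-index sum = 198 mod 256 = 198; odd-index sum = 238 mod 256 = 238 → c6 ee.
Outer input = (K'⊕opad) ∥ inner = 73 d2 5c 5c ∥ c6 ee.
Outer hash (tag): even-index sum = 405 mod 256 = 149; odd-index sum = 540 mod 256 = 28 → 95 1c.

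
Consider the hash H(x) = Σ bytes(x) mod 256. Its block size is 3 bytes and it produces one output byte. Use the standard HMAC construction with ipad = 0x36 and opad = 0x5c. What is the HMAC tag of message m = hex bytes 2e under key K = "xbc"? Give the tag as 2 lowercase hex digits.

c6

Key "xbc" = 78 62 63 is exactly B = 3 bytes: K' = 78 62 63.
K' ⊕ ipad = 4e 54 55.  K' ⊕ opad = 24 3e 3f.
Inner input = (K'⊕ipad) ∥ m = 4e 54 55 ∥ 2e.
Inner hash: sum = 78+84+85+46 = 293; mod 256 = 37 → 25.
Outer input = (K'⊕opad) ∥ inner = 24 3e 3f ∥ 25.
Outer hash (tag): sum = 36+62+63+37 = 198 → c6.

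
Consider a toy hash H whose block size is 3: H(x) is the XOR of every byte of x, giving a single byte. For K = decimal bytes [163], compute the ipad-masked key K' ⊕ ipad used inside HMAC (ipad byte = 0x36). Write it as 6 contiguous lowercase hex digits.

953636

Key decimal bytes [163] = a3 is 1 byte ≤ B = 3; zero-pad to 3 bytes: K' = a3 00 00.
XOR each byte with 0x36: a3⊕36=95, 00⊕36=36, 00⊕36=36.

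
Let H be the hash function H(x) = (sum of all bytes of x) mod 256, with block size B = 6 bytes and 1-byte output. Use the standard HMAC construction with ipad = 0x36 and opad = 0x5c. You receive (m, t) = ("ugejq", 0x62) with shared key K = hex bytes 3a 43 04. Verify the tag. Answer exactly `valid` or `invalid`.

Key hex bytes 3a 43 04 is 3 bytes ≤ B = 6; zero-pad to 6 bytes: K' = 3a 43 04 00 00 00.
K' ⊕ ipad = 0c 75 32 36 36 36; K' ⊕ opad = 66 1f 58 5c 5c 5c.
Inner hash: sum = 12+117+50+54+54+54+117+103+101+106+113 = 881; mod 256 = 113 → 71.
Outer hash (recomputed tag): sum = 102+31+88+92+92+92+113 = 610; mod 256 = 98 → 62.
Recomputed tag = 62; claimed = 62 → match.

valid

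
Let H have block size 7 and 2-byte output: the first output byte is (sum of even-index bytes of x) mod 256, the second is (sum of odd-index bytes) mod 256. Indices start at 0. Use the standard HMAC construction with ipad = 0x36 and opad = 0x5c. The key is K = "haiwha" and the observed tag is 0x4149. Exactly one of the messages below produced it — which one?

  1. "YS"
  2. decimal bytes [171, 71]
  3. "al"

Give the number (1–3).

Key "haiwha" = 68 61 69 77 68 61 is 6 bytes ≤ B = 7; zero-pad to 7 bytes: K' = 68 61 69 77 68 61 00.
K' ⊕ ipad = 5e 57 5f 41 5e 57 36; K' ⊕ opad = 34 3d 35 2b 34 3d 5c.
m1: inner = H(5e 57 5f 41 5e 57 36 59 53) = a4 48; tag = H(34 3d 35 2b 34 3d 5c a4 48) = 4149 ← matches
m2: inner = H(5e 57 5f 41 5e 57 36 ab 47) = 98 9a; tag = H(34 3d 35 2b 34 3d 5c 98 9a) = 933d
m3: inner = H(5e 57 5f 41 5e 57 36 61 6c) = bd 50; tag = H(34 3d 35 2b 34 3d 5c bd 50) = 4962

1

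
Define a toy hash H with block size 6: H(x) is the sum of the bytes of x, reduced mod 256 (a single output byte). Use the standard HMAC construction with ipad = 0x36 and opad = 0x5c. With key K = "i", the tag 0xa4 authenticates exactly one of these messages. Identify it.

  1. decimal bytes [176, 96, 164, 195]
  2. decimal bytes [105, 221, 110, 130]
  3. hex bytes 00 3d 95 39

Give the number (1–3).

Key "i" = 69 is 1 byte ≤ B = 6; zero-pad to 6 bytes: K' = 69 00 00 00 00 00.
K' ⊕ ipad = 5f 36 36 36 36 36; K' ⊕ opad = 35 5c 5c 5c 5c 5c.
m1: inner = H(5f 36 36 36 36 36 b0 60 a4 c3) = e4; tag = H(35 5c 5c 5c 5c 5c e4) = e5
m2: inner = H(5f 36 36 36 36 36 69 dd 6e 82) = a3; tag = H(35 5c 5c 5c 5c 5c a3) = a4 ← matches
m3: inner = H(5f 36 36 36 36 36 00 3d 95 39) = 78; tag = H(35 5c 5c 5c 5c 5c 78) = 79

2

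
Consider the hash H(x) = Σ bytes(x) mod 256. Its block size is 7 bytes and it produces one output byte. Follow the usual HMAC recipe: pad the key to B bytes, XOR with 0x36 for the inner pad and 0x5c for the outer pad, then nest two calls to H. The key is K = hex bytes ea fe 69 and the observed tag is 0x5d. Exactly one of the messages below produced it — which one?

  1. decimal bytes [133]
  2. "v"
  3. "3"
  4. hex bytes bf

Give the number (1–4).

1

Key hex bytes ea fe 69 is 3 bytes ≤ B = 7; zero-pad to 7 bytes: K' = ea fe 69 00 00 00 00.
K' ⊕ ipad = dc c8 5f 36 36 36 36; K' ⊕ opad = b6 a2 35 5c 5c 5c 5c.
m1: inner = H(dc c8 5f 36 36 36 36 85) = 60; tag = H(b6 a2 35 5c 5c 5c 5c 60) = 5d ← matches
m2: inner = H(dc c8 5f 36 36 36 36 76) = 51; tag = H(b6 a2 35 5c 5c 5c 5c 51) = 4e
m3: inner = H(dc c8 5f 36 36 36 36 33) = 0e; tag = H(b6 a2 35 5c 5c 5c 5c 0e) = 0b
m4: inner = H(dc c8 5f 36 36 36 36 bf) = 9a; tag = H(b6 a2 35 5c 5c 5c 5c 9a) = 97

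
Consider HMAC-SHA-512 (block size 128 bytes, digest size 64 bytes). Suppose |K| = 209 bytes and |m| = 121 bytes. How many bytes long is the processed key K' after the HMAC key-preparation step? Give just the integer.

Key is 209 > 128 bytes, so it is hashed to 64 bytes then zero-padded to 128: |K'| = 128.

128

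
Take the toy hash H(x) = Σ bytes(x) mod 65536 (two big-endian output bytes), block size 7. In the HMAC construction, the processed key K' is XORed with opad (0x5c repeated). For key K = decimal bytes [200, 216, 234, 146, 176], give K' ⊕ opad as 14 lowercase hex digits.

Key decimal bytes [200, 216, 234, 146, 176] = c8 d8 ea 92 b0 is 5 bytes ≤ B = 7; zero-pad to 7 bytes: K' = c8 d8 ea 92 b0 00 00.
XOR each byte with 0x5c: c8⊕5c=94, d8⊕5c=84, ea⊕5c=b6, 92⊕5c=ce, b0⊕5c=ec, 00⊕5c=5c, 00⊕5c=5c.

9484b6ceec5c5c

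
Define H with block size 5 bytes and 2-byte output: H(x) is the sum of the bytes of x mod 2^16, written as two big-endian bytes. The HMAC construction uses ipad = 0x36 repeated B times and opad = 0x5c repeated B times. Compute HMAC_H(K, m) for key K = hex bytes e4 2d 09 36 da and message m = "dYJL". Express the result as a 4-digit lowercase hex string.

Key hex bytes e4 2d 09 36 da is exactly B = 5 bytes: K' = e4 2d 09 36 da.
K' ⊕ ipad = d2 1b 3f 00 ec.  K' ⊕ opad = b8 71 55 6a 86.
Inner input = (K'⊕ipad) ∥ m = d2 1b 3f 00 ec ∥ 64 59 4a 4c.
Inner hash: sum = 210+27+63+0+236+100+89+74+76 = 875 → 03 6b.
Outer input = (K'⊕opad) ∥ inner = b8 71 55 6a 86 ∥ 03 6b.
Outer hash (tag): sum = 184+113+85+106+134+3+107 = 732 → 02 dc.

02dc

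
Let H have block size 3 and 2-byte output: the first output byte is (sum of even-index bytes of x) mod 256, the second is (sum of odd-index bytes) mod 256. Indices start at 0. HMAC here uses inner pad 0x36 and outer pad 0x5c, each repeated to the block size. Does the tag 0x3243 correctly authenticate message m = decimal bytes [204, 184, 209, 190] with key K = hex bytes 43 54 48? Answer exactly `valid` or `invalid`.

Key hex bytes 43 54 48 is exactly B = 3 bytes: K' = 43 54 48.
K' ⊕ ipad = 75 62 7e; K' ⊕ opad = 1f 08 14.
Inner hash: even-index sum = 617 mod 256 = 105; odd-index sum = 511 mod 256 = 255 → 69 ff.
Outer hash (recomputed tag): even-index sum = 306 mod 256 = 50; odd-index sum = 113 mod 256 = 113 → 32 71.
Recomputed tag = 3271; claimed = 3243 → mismatch.

invalid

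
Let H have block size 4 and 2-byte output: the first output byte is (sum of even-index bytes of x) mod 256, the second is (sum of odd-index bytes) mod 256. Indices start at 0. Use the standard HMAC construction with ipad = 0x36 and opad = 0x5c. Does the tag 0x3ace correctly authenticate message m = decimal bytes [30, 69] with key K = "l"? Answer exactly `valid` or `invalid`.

Key "l" = 6c is 1 byte ≤ B = 4; zero-pad to 4 bytes: K' = 6c 00 00 00.
K' ⊕ ipad = 5a 36 36 36; K' ⊕ opad = 30 5c 5c 5c.
Inner hash: even-index sum = 174 mod 256 = 174; odd-index sum = 177 mod 256 = 177 → ae b1.
Outer hash (recomputed tag): even-index sum = 314 mod 256 = 58; odd-index sum = 361 mod 256 = 105 → 3a 69.
Recomputed tag = 3a69; claimed = 3ace → mismatch.

invalid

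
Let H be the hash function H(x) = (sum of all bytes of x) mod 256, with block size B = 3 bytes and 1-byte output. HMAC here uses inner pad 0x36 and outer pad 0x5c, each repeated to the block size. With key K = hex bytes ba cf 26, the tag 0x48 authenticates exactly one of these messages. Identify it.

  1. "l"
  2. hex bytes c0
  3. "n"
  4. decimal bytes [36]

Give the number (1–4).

Key hex bytes ba cf 26 is exactly B = 3 bytes: K' = ba cf 26.
K' ⊕ ipad = 8c f9 10; K' ⊕ opad = e6 93 7a.
m1: inner = H(8c f9 10 6c) = 01; tag = H(e6 93 7a 01) = f4
m2: inner = H(8c f9 10 c0) = 55; tag = H(e6 93 7a 55) = 48 ← matches
m3: inner = H(8c f9 10 6e) = 03; tag = H(e6 93 7a 03) = f6
m4: inner = H(8c f9 10 24) = b9; tag = H(e6 93 7a b9) = ac

2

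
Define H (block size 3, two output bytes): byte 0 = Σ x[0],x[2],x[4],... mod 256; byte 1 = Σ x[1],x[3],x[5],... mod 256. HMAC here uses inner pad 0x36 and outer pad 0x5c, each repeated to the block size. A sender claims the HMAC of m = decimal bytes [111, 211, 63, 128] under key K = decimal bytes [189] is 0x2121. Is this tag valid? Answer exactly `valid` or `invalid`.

Key decimal bytes [189] = bd is 1 byte ≤ B = 3; zero-pad to 3 bytes: K' = bd 00 00.
K' ⊕ ipad = 8b 36 36; K' ⊕ opad = e1 5c 5c.
Inner hash: even-index sum = 532 mod 256 = 20; odd-index sum = 228 mod 256 = 228 → 14 e4.
Outer hash (recomputed tag): even-index sum = 545 mod 256 = 33; odd-index sum = 112 mod 256 = 112 → 21 70.
Recomputed tag = 2170; claimed = 2121 → mismatch.

invalid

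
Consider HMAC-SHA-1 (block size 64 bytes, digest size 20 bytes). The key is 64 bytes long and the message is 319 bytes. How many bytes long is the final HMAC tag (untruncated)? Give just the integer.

20

The tag is one SHA-1 digest: 20 bytes.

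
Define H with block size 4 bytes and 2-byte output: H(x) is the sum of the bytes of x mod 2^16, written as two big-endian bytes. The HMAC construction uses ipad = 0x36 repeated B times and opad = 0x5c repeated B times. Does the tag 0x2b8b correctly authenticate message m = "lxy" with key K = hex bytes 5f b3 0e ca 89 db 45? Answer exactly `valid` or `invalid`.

invalid

Key hex bytes 5f b3 0e ca 89 db 45 is 7 bytes > B = 4, so hash it first: H(key) = 03 93, then zero-pad to 4 bytes: K' = 03 93 00 00.
K' ⊕ ipad = 35 a5 36 36; K' ⊕ opad = 5f cf 5c 5c.
Inner hash: sum = 53+165+54+54+108+120+121 = 675 → 02 a3.
Outer hash (recomputed tag): sum = 95+207+92+92+2+163 = 651 → 02 8b.
Recomputed tag = 028b; claimed = 2b8b → mismatch.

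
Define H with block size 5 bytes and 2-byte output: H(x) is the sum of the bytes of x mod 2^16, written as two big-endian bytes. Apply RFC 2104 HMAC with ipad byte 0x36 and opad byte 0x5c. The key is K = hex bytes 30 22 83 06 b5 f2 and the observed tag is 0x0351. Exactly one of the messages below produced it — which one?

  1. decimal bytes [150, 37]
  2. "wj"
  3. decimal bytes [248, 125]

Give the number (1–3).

Key hex bytes 30 22 83 06 b5 f2 is 6 bytes > B = 5, so hash it first: H(key) = 02 82, then zero-pad to 5 bytes: K' = 02 82 00 00 00.
K' ⊕ ipad = 34 b4 36 36 36; K' ⊕ opad = 5e de 5c 5c 5c.
m1: inner = H(34 b4 36 36 36 96 25) = 02 45; tag = H(5e de 5c 5c 5c 02 45) = 0297
m2: inner = H(34 b4 36 36 36 77 6a) = 02 6b; tag = H(5e de 5c 5c 5c 02 6b) = 02bd
m3: inner = H(34 b4 36 36 36 f8 7d) = 02 ff; tag = H(5e de 5c 5c 5c 02 ff) = 0351 ← matches

3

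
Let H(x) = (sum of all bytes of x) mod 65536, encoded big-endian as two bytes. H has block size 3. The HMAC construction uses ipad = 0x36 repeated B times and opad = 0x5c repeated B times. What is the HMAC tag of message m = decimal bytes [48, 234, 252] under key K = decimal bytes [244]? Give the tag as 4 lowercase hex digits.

Key decimal bytes [244] = f4 is 1 byte ≤ B = 3; zero-pad to 3 bytes: K' = f4 00 00.
K' ⊕ ipad = c2 36 36.  K' ⊕ opad = a8 5c 5c.
Inner input = (K'⊕ipad) ∥ m = c2 36 36 ∥ 30 ea fc.
Inner hash: sum = 194+54+54+48+234+252 = 836 → 03 44.
Outer input = (K'⊕opad) ∥ inner = a8 5c 5c ∥ 03 44.
Outer hash (tag): sum = 168+92+92+3+68 = 423 → 01 a7.

01a7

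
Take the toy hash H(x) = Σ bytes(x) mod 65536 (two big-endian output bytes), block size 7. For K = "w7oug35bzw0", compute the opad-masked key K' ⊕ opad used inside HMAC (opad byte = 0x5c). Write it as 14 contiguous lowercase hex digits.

Key "w7oug35bzw0" = 77 37 6f 75 67 33 35 62 7a 77 30 is 11 bytes > B = 7, so hash it first: H(key) = 03 e4, then zero-pad to 7 bytes: K' = 03 e4 00 00 00 00 00.
XOR each byte with 0x5c: 03⊕5c=5f, e4⊕5c=b8, 00⊕5c=5c, 00⊕5c=5c, 00⊕5c=5c, 00⊕5c=5c, 00⊕5c=5c.

5fb85c5c5c5c5c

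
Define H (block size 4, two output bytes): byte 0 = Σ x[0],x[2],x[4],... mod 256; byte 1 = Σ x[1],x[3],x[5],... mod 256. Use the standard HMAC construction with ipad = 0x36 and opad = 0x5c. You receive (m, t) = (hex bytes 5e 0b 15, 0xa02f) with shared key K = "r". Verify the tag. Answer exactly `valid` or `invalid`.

invalid

Key "r" = 72 is 1 byte ≤ B = 4; zero-pad to 4 bytes: K' = 72 00 00 00.
K' ⊕ ipad = 44 36 36 36; K' ⊕ opad = 2e 5c 5c 5c.
Inner hash: even-index sum = 237 mod 256 = 237; odd-index sum = 119 mod 256 = 119 → ed 77.
Outer hash (recomputed tag): even-index sum = 375 mod 256 = 119; odd-index sum = 303 mod 256 = 47 → 77 2f.
Recomputed tag = 772f; claimed = a02f → mismatch.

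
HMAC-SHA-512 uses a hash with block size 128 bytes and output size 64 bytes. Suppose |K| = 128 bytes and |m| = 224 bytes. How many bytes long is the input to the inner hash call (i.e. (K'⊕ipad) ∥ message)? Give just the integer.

Key is 128 ≤ 128 bytes, zero-padded: |K'| = 128.
Inner input = (K'⊕ipad) ∥ m → 128 + 224 = 352 bytes.

352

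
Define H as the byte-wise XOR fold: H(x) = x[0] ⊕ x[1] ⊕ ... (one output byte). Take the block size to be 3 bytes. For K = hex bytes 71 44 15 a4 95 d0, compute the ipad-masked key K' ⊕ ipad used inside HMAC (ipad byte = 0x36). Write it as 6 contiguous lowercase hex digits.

Key hex bytes 71 44 15 a4 95 d0 is 6 bytes > B = 3, so hash it first: H(key) = c1, then zero-pad to 3 bytes: K' = c1 00 00.
XOR each byte with 0x36: c1⊕36=f7, 00⊕36=36, 00⊕36=36.

f73636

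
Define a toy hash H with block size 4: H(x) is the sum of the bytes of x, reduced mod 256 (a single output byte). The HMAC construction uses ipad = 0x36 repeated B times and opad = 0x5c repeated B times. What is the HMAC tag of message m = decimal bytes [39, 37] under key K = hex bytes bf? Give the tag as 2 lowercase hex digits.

Key hex bytes bf is 1 byte ≤ B = 4; zero-pad to 4 bytes: K' = bf 00 00 00.
K' ⊕ ipad = 89 36 36 36.  K' ⊕ opad = e3 5c 5c 5c.
Inner input = (K'⊕ipad) ∥ m = 89 36 36 36 ∥ 27 25.
Inner hash: sum = 137+54+54+54+39+37 = 375; mod 256 = 119 → 77.
Outer input = (K'⊕opad) ∥ inner = e3 5c 5c 5c ∥ 77.
Outer hash (tag): sum = 227+92+92+92+119 = 622; mod 256 = 110 → 6e.

6e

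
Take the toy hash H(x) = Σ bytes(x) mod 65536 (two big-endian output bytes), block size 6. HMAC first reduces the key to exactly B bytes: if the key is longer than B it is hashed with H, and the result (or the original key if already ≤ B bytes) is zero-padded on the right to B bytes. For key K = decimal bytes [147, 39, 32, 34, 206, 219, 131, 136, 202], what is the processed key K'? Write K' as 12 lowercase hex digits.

047a00000000

|K| = 9 > B = 6, so first hash the key.
H(K): sum = 147+39+32+34+206+219+131+136+202 = 1146 → 04 7a.
Zero-pad H(K) = 04 7a to 6 bytes: K' = 04 7a 00 00 00 00.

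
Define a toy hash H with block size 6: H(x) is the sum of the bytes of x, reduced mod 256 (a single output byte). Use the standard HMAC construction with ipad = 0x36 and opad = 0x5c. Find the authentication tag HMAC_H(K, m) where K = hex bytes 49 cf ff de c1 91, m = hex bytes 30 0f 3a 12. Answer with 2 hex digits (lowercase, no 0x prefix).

Key hex bytes 49 cf ff de c1 91 is exactly B = 6 bytes: K' = 49 cf ff de c1 91.
K' ⊕ ipad = 7f f9 c9 e8 f7 a7.  K' ⊕ opad = 15 93 a3 82 9d cd.
Inner input = (K'⊕ipad) ∥ m = 7f f9 c9 e8 f7 a7 ∥ 30 0f 3a 12.
Inner hash: sum = 127+249+201+232+247+167+48+15+58+18 = 1362; mod 256 = 82 → 52.
Outer input = (K'⊕opad) ∥ inner = 15 93 a3 82 9d cd ∥ 52.
Outer hash (tag): sum = 21+147+163+130+157+205+82 = 905; mod 256 = 137 → 89.

89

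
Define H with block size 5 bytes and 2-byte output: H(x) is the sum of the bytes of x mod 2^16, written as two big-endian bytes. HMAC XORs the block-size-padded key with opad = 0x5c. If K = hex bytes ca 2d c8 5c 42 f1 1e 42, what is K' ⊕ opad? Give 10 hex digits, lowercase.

Key hex bytes ca 2d c8 5c 42 f1 1e 42 is 8 bytes > B = 5, so hash it first: H(key) = 03 ae, then zero-pad to 5 bytes: K' = 03 ae 00 00 00.
XOR each byte with 0x5c: 03⊕5c=5f, ae⊕5c=f2, 00⊕5c=5c, 00⊕5c=5c, 00⊕5c=5c.

5ff25c5c5c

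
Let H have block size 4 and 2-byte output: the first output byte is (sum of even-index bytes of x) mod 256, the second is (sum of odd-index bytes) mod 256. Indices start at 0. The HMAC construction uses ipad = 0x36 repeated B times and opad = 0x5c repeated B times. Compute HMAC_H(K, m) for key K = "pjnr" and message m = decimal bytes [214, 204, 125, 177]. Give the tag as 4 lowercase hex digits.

4f81

Key "pjnr" = 70 6a 6e 72 is exactly B = 4 bytes: K' = 70 6a 6e 72.
K' ⊕ ipad = 46 5c 58 44.  K' ⊕ opad = 2c 36 32 2e.
Inner input = (K'⊕ipad) ∥ m = 46 5c 58 44 ∥ d6 cc 7d b1.
Inner hash: even-index sum = 497 mod 256 = 241; odd-index sum = 541 mod 256 = 29 → f1 1d.
Outer input = (K'⊕opad) ∥ inner = 2c 36 32 2e ∥ f1 1d.
Outer hash (tag): even-index sum = 335 mod 256 = 79; odd-index sum = 129 mod 256 = 129 → 4f 81.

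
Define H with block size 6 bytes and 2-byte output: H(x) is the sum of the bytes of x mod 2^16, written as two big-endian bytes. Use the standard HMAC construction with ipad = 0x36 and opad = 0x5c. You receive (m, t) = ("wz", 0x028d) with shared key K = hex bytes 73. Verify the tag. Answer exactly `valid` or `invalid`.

Key hex bytes 73 is 1 byte ≤ B = 6; zero-pad to 6 bytes: K' = 73 00 00 00 00 00.
K' ⊕ ipad = 45 36 36 36 36 36; K' ⊕ opad = 2f 5c 5c 5c 5c 5c.
Inner hash: sum = 69+54+54+54+54+54+119+122 = 580 → 02 44.
Outer hash (recomputed tag): sum = 47+92+92+92+92+92+2+68 = 577 → 02 41.
Recomputed tag = 0241; claimed = 028d → mismatch.

invalid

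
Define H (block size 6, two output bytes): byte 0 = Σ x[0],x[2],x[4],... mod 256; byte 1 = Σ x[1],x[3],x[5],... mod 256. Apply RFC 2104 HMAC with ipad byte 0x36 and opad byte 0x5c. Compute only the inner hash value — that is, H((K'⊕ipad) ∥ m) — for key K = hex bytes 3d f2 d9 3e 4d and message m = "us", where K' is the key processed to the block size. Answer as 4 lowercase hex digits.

ea75

Key hex bytes 3d f2 d9 3e 4d is 5 bytes ≤ B = 6; zero-pad to 6 bytes: K' = 3d f2 d9 3e 4d 00.
K' ⊕ ipad = 0b c4 ef 08 7b 36.
Inner input = 0b c4 ef 08 7b 36 ∥ 75 73.
Inner hash: even-index sum = 490 mod 256 = 234; odd-index sum = 373 mod 256 = 117 → ea 75.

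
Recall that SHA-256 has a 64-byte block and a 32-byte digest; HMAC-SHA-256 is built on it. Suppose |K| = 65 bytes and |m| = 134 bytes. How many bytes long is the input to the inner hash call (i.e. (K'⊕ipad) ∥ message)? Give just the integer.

Key is 65 > 64 bytes, so it is hashed to 32 bytes then zero-padded to 64: |K'| = 64.
Inner input = (K'⊕ipad) ∥ m → 64 + 134 = 198 bytes.

198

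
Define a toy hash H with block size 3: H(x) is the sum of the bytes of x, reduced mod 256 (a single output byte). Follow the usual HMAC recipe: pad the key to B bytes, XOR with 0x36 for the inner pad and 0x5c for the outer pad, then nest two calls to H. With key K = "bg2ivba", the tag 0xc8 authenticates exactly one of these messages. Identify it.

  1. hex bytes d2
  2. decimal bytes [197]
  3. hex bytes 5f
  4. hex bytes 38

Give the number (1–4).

4

Key "bg2ivba" = 62 67 32 69 76 62 61 is 7 bytes > B = 3, so hash it first: H(key) = 9d, then zero-pad to 3 bytes: K' = 9d 00 00.
K' ⊕ ipad = ab 36 36; K' ⊕ opad = c1 5c 5c.
m1: inner = H(ab 36 36 d2) = e9; tag = H(c1 5c 5c e9) = 62
m2: inner = H(ab 36 36 c5) = dc; tag = H(c1 5c 5c dc) = 55
m3: inner = H(ab 36 36 5f) = 76; tag = H(c1 5c 5c 76) = ef
m4: inner = H(ab 36 36 38) = 4f; tag = H(c1 5c 5c 4f) = c8 ← matches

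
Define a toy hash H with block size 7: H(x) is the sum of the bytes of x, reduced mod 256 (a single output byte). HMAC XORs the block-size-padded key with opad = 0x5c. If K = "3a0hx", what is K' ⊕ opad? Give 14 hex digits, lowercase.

6f3d6c34245c5c

Key "3a0hx" = 33 61 30 68 78 is 5 bytes ≤ B = 7; zero-pad to 7 bytes: K' = 33 61 30 68 78 00 00.
XOR each byte with 0x5c: 33⊕5c=6f, 61⊕5c=3d, 30⊕5c=6c, 68⊕5c=34, 78⊕5c=24, 00⊕5c=5c, 00⊕5c=5c.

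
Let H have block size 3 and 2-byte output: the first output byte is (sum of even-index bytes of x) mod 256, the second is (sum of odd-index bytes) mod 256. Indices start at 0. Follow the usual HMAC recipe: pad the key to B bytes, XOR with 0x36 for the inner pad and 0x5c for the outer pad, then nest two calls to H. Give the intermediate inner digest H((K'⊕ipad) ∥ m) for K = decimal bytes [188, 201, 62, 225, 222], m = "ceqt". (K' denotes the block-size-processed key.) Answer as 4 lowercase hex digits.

Key decimal bytes [188, 201, 62, 225, 222] = bc c9 3e e1 de is 5 bytes > B = 3, so hash it first: H(key) = d8 aa, then zero-pad to 3 bytes: K' = d8 aa 00.
K' ⊕ ipad = ee 9c 36.
Inner input = ee 9c 36 ∥ 63 65 71 74.
Inner hash: even-index sum = 509 mod 256 = 253; odd-index sum = 368 mod 256 = 112 → fd 70.

fd70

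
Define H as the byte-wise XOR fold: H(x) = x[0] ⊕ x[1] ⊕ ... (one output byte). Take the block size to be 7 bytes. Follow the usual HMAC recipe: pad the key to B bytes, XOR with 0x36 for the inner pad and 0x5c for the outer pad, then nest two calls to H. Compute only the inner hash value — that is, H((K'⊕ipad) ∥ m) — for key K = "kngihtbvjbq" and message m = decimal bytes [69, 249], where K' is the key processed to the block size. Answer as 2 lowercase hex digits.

f0

Key "kngihtbvjbq" = 6b 6e 67 69 68 74 62 76 6a 62 71 is 11 bytes > B = 7, so hash it first: H(key) = 7a, then zero-pad to 7 bytes: K' = 7a 00 00 00 00 00 00.
K' ⊕ ipad = 4c 36 36 36 36 36 36.
Inner input = 4c 36 36 36 36 36 36 ∥ 45 f9.
Inner hash: XOR 4c⊕36⊕36⊕36⊕36⊕36⊕36⊕45⊕f9 = f0.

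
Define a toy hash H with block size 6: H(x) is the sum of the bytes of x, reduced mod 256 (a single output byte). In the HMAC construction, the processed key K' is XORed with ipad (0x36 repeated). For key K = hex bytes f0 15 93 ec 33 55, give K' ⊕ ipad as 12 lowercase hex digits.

Key hex bytes f0 15 93 ec 33 55 is exactly B = 6 bytes: K' = f0 15 93 ec 33 55.
XOR each byte with 0x36: f0⊕36=c6, 15⊕36=23, 93⊕36=a5, ec⊕36=da, 33⊕36=05, 55⊕36=63.

c623a5da0563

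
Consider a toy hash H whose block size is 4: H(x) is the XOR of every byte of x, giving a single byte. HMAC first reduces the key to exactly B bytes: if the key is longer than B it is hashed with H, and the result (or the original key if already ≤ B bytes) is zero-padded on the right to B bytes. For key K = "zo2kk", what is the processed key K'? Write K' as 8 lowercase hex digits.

|K| = 5 > B = 4, so first hash the key.
H(K): XOR 7a⊕6f⊕32⊕6b⊕6b = 27.
Zero-pad H(K) = 27 to 4 bytes: K' = 27 00 00 00.

27000000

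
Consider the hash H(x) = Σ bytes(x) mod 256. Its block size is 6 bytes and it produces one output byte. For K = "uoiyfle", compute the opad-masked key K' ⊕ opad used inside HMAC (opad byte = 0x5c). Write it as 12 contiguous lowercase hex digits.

a15c5c5c5c5c

Key "uoiyfle" = 75 6f 69 79 66 6c 65 is 7 bytes > B = 6, so hash it first: H(key) = fd, then zero-pad to 6 bytes: K' = fd 00 00 00 00 00.
XOR each byte with 0x5c: fd⊕5c=a1, 00⊕5c=5c, 00⊕5c=5c, 00⊕5c=5c, 00⊕5c=5c, 00⊕5c=5c.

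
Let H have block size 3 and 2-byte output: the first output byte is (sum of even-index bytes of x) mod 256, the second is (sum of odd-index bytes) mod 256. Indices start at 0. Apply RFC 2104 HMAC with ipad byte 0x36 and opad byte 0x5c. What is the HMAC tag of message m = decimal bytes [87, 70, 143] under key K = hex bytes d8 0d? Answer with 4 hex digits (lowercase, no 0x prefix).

Key hex bytes d8 0d is 2 bytes ≤ B = 3; zero-pad to 3 bytes: K' = d8 0d 00.
K' ⊕ ipad = ee 3b 36.  K' ⊕ opad = 84 51 5c.
Inner input = (K'⊕ipad) ∥ m = ee 3b 36 ∥ 57 46 8f.
Inner hash: even-index sum = 362 mod 256 = 106; odd-index sum = 289 mod 256 = 33 → 6a 21.
Outer input = (K'⊕opad) ∥ inner = 84 51 5c ∥ 6a 21.
Outer hash (tag): even-index sum = 257 mod 256 = 1; odd-index sum = 187 mod 256 = 187 → 01 bb.

01bb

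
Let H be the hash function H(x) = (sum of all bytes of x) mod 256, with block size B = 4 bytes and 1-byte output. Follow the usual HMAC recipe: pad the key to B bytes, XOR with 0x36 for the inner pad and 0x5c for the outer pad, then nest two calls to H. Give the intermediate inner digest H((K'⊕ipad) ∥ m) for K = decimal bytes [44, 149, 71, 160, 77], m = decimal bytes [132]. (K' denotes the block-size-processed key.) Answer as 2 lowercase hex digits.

Key decimal bytes [44, 149, 71, 160, 77] = 2c 95 47 a0 4d is 5 bytes > B = 4, so hash it first: H(key) = f5, then zero-pad to 4 bytes: K' = f5 00 00 00.
K' ⊕ ipad = c3 36 36 36.
Inner input = c3 36 36 36 ∥ 84.
Inner hash: sum = 195+54+54+54+132 = 489; mod 256 = 233 → e9.

e9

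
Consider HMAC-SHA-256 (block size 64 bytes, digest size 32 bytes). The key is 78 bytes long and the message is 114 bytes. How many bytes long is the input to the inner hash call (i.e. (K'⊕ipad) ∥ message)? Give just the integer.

178

Key is 78 > 64 bytes, so it is hashed to 32 bytes then zero-padded to 64: |K'| = 64.
Inner input = (K'⊕ipad) ∥ m → 64 + 114 = 178 bytes.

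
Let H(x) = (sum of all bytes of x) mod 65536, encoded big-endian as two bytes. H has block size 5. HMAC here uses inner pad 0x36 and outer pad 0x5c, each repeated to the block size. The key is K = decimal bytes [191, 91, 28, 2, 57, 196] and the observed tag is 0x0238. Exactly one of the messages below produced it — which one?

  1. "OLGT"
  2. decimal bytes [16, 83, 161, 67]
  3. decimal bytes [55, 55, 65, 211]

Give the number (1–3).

3

Key decimal bytes [191, 91, 28, 2, 57, 196] = bf 5b 1c 02 39 c4 is 6 bytes > B = 5, so hash it first: H(key) = 02 35, then zero-pad to 5 bytes: K' = 02 35 00 00 00.
K' ⊕ ipad = 34 03 36 36 36; K' ⊕ opad = 5e 69 5c 5c 5c.
m1: inner = H(34 03 36 36 36 4f 4c 47 54) = 02 0f; tag = H(5e 69 5c 5c 5c 02 0f) = 01ec
m2: inner = H(34 03 36 36 36 10 53 a1 43) = 02 20; tag = H(5e 69 5c 5c 5c 02 20) = 01fd
m3: inner = H(34 03 36 36 36 37 37 41 d3) = 02 5b; tag = H(5e 69 5c 5c 5c 02 5b) = 0238 ← matches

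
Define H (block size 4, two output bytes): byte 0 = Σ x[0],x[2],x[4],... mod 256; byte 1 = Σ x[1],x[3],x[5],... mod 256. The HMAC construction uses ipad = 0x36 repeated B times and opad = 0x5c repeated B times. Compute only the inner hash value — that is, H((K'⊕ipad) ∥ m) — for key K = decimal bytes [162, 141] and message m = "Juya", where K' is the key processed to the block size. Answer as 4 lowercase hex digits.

Key decimal bytes [162, 141] = a2 8d is 2 bytes ≤ B = 4; zero-pad to 4 bytes: K' = a2 8d 00 00.
K' ⊕ ipad = 94 bb 36 36.
Inner input = 94 bb 36 36 ∥ 4a 75 79 61.
Inner hash: even-index sum = 397 mod 256 = 141; odd-index sum = 455 mod 256 = 199 → 8d c7.

8dc7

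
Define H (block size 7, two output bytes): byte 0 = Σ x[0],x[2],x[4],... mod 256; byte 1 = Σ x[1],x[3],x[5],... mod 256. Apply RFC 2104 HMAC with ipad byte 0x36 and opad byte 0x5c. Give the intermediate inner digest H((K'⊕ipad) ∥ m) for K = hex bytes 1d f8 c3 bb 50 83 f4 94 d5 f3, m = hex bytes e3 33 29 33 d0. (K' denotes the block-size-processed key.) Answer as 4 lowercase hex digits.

Key hex bytes 1d f8 c3 bb 50 83 f4 94 d5 f3 is 10 bytes > B = 7, so hash it first: H(key) = f9 bd, then zero-pad to 7 bytes: K' = f9 bd 00 00 00 00 00.
K' ⊕ ipad = cf 8b 36 36 36 36 36.
Inner input = cf 8b 36 36 36 36 36 ∥ e3 33 29 33 d0.
Inner hash: even-index sum = 471 mod 256 = 215; odd-index sum = 723 mod 256 = 211 → d7 d3.

d7d3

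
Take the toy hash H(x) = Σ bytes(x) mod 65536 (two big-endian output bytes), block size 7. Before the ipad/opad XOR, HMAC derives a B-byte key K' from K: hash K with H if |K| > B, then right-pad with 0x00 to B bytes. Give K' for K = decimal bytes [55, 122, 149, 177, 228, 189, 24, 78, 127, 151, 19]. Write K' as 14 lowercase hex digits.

05270000000000

|K| = 11 > B = 7, so first hash the key.
H(K): sum = 55+122+149+177+228+189+24+78+127+151+19 = 1319 → 05 27.
Zero-pad H(K) = 05 27 to 7 bytes: K' = 05 27 00 00 00 00 00.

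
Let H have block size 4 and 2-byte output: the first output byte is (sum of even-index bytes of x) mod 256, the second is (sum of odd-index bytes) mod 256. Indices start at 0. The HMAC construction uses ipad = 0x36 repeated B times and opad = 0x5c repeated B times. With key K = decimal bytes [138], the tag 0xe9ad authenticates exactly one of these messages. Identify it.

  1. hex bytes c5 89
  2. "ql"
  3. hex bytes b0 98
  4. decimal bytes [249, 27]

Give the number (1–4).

Key decimal bytes [138] = 8a is 1 byte ≤ B = 4; zero-pad to 4 bytes: K' = 8a 00 00 00.
K' ⊕ ipad = bc 36 36 36; K' ⊕ opad = d6 5c 5c 5c.
m1: inner = H(bc 36 36 36 c5 89) = b7 f5; tag = H(d6 5c 5c 5c b7 f5) = e9ad ← matches
m2: inner = H(bc 36 36 36 71 6c) = 63 d8; tag = H(d6 5c 5c 5c 63 d8) = 9590
m3: inner = H(bc 36 36 36 b0 98) = a2 04; tag = H(d6 5c 5c 5c a2 04) = d4bc
m4: inner = H(bc 36 36 36 f9 1b) = eb 87; tag = H(d6 5c 5c 5c eb 87) = 1d3f

1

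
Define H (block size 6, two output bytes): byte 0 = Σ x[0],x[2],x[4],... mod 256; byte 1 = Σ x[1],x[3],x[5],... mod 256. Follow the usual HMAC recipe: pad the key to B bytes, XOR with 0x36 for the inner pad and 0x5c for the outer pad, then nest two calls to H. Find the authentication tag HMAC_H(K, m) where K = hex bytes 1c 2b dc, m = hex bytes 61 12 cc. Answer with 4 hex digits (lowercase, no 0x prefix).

93ca

Key hex bytes 1c 2b dc is 3 bytes ≤ B = 6; zero-pad to 6 bytes: K' = 1c 2b dc 00 00 00.
K' ⊕ ipad = 2a 1d ea 36 36 36.  K' ⊕ opad = 40 77 80 5c 5c 5c.
Inner input = (K'⊕ipad) ∥ m = 2a 1d ea 36 36 36 ∥ 61 12 cc.
Inner hash: even-index sum = 631 mod 256 = 119; odd-index sum = 155 mod 256 = 155 → 77 9b.
Outer input = (K'⊕opad) ∥ inner = 40 77 80 5c 5c 5c ∥ 77 9b.
Outer hash (tag): even-index sum = 403 mod 256 = 147; odd-index sum = 458 mod 256 = 202 → 93 ca.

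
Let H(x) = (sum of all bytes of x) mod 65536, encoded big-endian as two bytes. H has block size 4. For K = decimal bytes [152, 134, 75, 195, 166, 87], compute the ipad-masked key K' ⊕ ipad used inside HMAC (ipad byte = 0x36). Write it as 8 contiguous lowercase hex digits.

Key decimal bytes [152, 134, 75, 195, 166, 87] = 98 86 4b c3 a6 57 is 6 bytes > B = 4, so hash it first: H(key) = 03 29, then zero-pad to 4 bytes: K' = 03 29 00 00.
XOR each byte with 0x36: 03⊕36=35, 29⊕36=1f, 00⊕36=36, 00⊕36=36.

351f3636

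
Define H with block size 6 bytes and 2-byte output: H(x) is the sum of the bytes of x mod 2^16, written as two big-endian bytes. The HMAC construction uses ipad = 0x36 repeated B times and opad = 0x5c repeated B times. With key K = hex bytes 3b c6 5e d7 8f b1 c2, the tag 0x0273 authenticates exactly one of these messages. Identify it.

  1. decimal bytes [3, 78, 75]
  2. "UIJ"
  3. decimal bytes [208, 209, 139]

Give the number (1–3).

3

Key hex bytes 3b c6 5e d7 8f b1 c2 is 7 bytes > B = 6, so hash it first: H(key) = 04 38, then zero-pad to 6 bytes: K' = 04 38 00 00 00 00.
K' ⊕ ipad = 32 0e 36 36 36 36; K' ⊕ opad = 58 64 5c 5c 5c 5c.
m1: inner = H(32 0e 36 36 36 36 03 4e 4b) = 01 b4; tag = H(58 64 5c 5c 5c 5c 01 b4) = 02e1
m2: inner = H(32 0e 36 36 36 36 55 49 4a) = 02 00; tag = H(58 64 5c 5c 5c 5c 02 00) = 022e
m3: inner = H(32 0e 36 36 36 36 d0 d1 8b) = 03 44; tag = H(58 64 5c 5c 5c 5c 03 44) = 0273 ← matches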